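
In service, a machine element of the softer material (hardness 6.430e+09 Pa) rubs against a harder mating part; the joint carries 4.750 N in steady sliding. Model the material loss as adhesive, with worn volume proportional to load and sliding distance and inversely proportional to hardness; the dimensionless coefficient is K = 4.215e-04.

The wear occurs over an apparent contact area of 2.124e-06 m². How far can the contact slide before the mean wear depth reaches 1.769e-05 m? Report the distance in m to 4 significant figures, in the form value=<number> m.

value=120.7 m

Intermediates are displayed rounded. Every step holds full precision, and rounded just once to 4 significant figures.
SI base units throughout: W = 4.750 N, H = 6.430e+09 Pa, K = 4.215e-04.
Allowed volume V_lim = h_lim·A = 1.769e-05 · 2.124e-06 = 3.757e-11 m³.
Inverting, life L = V_lim·H/(K·W) = 3.757e-11 · 6.430e+09 / (4.215e-04 · 4.750) = 120.7 m.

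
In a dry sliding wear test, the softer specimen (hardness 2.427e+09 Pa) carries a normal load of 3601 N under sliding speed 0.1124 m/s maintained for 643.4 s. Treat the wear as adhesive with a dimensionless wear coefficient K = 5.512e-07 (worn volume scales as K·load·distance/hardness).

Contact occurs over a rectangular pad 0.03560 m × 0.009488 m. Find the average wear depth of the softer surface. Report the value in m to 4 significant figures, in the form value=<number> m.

The intermediates are printed rounded. All arithmetic maintains full precision, and rounded just once to four significant digits.
Convert: Total distance L = v·t = 0.1124 m/s × 643.4 s = 72.32 m.
Convert: Contact area A = 0.03560 m × 0.009488 m = 3.378e-04 m².
SI base units throughout: W = 3601 N, H = 2.427e+09 Pa, K = 5.512e-07.
By Archard's law, V = K·W·L/H = 5.512e-07 · 3601 · 72.32 / 2.427e+09 = 5.914e-11 m³.
Mean depth h = V/A = 5.914e-11 / 3.378e-04 = 1.751e-07 m.

value=1.751e-07 m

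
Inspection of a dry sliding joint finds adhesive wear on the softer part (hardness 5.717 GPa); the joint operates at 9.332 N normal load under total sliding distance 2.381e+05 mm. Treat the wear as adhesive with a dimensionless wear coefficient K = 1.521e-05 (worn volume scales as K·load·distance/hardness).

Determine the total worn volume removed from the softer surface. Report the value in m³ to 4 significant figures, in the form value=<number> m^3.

value=5.911e-12 m^3

All arithmetic runs at full precision — the intermediates appear rounded; one final rounding: 4 significant figures.
Convert: Total distance L = 2.381e+05 mm = 238.1 m.
Convert: Hardness H = 5.717 GPa = 5.717e+09 Pa.
SI base units throughout: W = 9.332 N, H = 5.717e+09 Pa, K = 1.521e-05.
Volume removed: V = K·W·L/H = 1.521e-05 · 9.332 · 238.1 / 5.717e+09 = 5.911e-12 m³.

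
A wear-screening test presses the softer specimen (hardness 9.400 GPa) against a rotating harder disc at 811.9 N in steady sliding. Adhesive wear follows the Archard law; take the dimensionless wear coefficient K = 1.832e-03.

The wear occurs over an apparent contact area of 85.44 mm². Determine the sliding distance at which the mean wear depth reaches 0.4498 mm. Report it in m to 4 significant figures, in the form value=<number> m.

value=242.9 m

Quoted intermediates are rounded. All working math carries full precision — rounded once at the end to four significant digits.
Convert: Hardness H = 9.400 GPa = 9.400e+09 Pa.
Convert: Contact area A = 85.44 mm² = 8.544e-05 m².
Convert: Depth limit h_lim = 0.4498 mm = 4.498e-04 m.
SI base units throughout: W = 811.9 N, H = 9.400e+09 Pa, K = 1.832e-03.
Limit volume V_lim = h_lim·A = 4.498e-04 · 8.544e-05 = 3.843e-08 m³.
So the life L = V_lim·H/(K·W) = 3.843e-08 · 9.400e+09 / (1.832e-03 · 811.9) = 242.9 m.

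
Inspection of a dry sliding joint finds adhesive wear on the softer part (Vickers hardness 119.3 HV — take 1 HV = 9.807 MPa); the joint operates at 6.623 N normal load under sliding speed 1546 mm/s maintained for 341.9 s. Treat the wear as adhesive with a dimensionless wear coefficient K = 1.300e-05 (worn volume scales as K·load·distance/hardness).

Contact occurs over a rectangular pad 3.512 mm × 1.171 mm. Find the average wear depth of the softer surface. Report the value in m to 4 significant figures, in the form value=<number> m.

value=9.458e-06 m

Intermediate values are displayed rounded; the algebra runs at full float precision — a lone final rounding to four significant digits.
Sliding speed v = 1546 mm/s = 1.546 m/s. Path length L = v·t = 1.546 m/s × 341.9 s = 528.6 m.
Hardness H = 119.3 HV × 9.807 MPa/HV = 1170 MPa = 1.170e+09 Pa.
Pad sides 3.512 mm × 1.171 mm = 0.003512 m × 0.001171 m. Contact area A = 0.003512 m × 0.001171 m = 4.113e-06 m².
In SI base units, W = 6.623 N, H = 1.170e+09 Pa, K = 1.300e-05.
Volume removed: V = K·W·L/H = 1.300e-05 · 6.623 · 528.6 / 1.170e+09 = 3.890e-11 m³.
Depth of wear h = V/A = 3.890e-11 / 4.113e-06 = 9.458e-06 m.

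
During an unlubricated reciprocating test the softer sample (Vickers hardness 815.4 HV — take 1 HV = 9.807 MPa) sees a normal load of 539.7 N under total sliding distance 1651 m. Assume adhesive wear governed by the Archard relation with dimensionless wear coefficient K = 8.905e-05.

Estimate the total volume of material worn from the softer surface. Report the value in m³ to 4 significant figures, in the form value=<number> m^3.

value=9.923e-09 m^3

The computation runs at full float precision, and shown intermediates are rounded. Rounded just once to 4 significant digits.
Convert: Hardness H = 815.4 HV × 9.807 MPa/HV = 7997 MPa = 7.997e+09 Pa.
Expressed in SI base units: W = 539.7 N, H = 7.997e+09 Pa, K = 8.905e-05.
Wear volume V = K·W·L/H = 8.905e-05 · 539.7 · 1651 / 7.997e+09 = 9.923e-09 m³.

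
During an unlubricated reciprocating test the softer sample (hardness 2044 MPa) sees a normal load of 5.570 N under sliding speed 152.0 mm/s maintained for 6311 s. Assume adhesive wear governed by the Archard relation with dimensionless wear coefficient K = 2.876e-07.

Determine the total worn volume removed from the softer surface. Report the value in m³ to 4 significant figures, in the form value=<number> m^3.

Intermediates are shown rounded, and all arithmetic maintains full float precision; rounded once at the end: four significant digits.
Sliding speed v = 152.0 mm/s = 0.1520 m/s. Total distance L = v·t = 0.1520 m/s × 6311 s = 959.3 m.
Hardness H = 2044 MPa = 2.044e+09 Pa.
Expressed in SI base units: W = 5.570 N, H = 2.044e+09 Pa, K = 2.876e-07.
Wear volume V = K·W·L/H = 2.876e-07 · 5.570 · 959.3 / 2.044e+09 = 7.518e-13 m³.

value=7.518e-13 m^3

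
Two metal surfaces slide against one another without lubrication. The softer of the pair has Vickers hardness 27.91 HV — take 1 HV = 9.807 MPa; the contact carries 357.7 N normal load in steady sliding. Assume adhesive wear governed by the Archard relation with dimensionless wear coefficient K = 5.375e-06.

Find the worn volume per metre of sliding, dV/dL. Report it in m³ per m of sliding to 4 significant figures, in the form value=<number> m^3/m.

Intermediate values appear rounded — the computation runs at full float precision, and a lone final rounding: 4 significant figures.
Hardness H = 27.91 HV × 9.807 MPa/HV = 273.7 MPa = 2.737e+08 Pa.
Working in SI base units: W = 357.7 N, H = 2.737e+08 Pa, K = 5.375e-06.
Wear rate dV/dL = K·W/H, so: 5.375e-06 · 357.7 / 2.737e+08 = 7.024e-12 m³/m.

value=7.024e-12 m^3/m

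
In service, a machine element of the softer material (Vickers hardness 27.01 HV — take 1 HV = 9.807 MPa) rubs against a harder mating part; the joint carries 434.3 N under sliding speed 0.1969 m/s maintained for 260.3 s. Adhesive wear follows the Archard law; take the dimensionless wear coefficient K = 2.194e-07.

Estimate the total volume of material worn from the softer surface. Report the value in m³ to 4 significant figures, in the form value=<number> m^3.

Printed values are rounded; all working math maintains full precision — one last rounding, at four significant digits.
Convert: Distance covered L = v·t = 0.1969 m/s × 260.3 s = 51.25 m.
Convert: Hardness H = 27.01 HV × 9.807 MPa/HV = 264.9 MPa = 2.649e+08 Pa.
In SI base units, W = 434.3 N, H = 2.649e+08 Pa, K = 2.194e-07.
Wear volume V = K·W·L/H = 2.194e-07 · 434.3 · 51.25 / 2.649e+08 = 1.844e-11 m³.

value=1.844e-11 m^3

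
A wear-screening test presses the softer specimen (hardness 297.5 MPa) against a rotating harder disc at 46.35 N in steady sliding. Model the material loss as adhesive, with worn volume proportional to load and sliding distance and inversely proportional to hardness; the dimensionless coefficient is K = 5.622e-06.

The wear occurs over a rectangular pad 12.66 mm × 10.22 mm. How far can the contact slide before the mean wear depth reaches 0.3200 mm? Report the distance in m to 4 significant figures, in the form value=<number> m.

value=4.727e+04 m

Intermediates are displayed rounded. All arithmetic holds full float precision — one final rounding to 4 significant figures.
Hardness H = 297.5 MPa = 2.975e+08 Pa.
Pad sides 12.66 mm × 10.22 mm = 0.01266 m × 0.01022 m. Contact area A = 0.01266 m × 0.01022 m = 1.294e-04 m².
Depth limit h_lim = 0.3200 mm = 3.200e-04 m.
Expressed in SI base units: W = 46.35 N, H = 2.975e+08 Pa, K = 5.622e-06.
Limit volume V_lim = h_lim·A = 3.200e-04 · 1.294e-04 = 4.140e-08 m³.
Sliding life L = V_lim·H/(K·W) = 4.140e-08 · 2.975e+08 / (5.622e-06 · 46.35) = 4.727e+04 m.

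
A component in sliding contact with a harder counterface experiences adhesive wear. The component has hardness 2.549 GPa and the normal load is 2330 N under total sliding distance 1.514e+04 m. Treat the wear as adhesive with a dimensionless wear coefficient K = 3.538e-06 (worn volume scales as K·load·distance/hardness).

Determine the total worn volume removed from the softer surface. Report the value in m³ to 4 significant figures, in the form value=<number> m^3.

Every step maintains exact precision — intermediate values are shown rounded; one last rounding, at four significant figures.
Convert: Hardness H = 2.549 GPa = 2.549e+09 Pa.
As SI base values: W = 2330 N, H = 2.549e+09 Pa, K = 3.538e-06.
Apply Archard: V = K·W·L/H = 3.538e-06 · 2330 · 1.514e+04 / 2.549e+09 = 4.896e-08 m³.

value=4.896e-08 m^3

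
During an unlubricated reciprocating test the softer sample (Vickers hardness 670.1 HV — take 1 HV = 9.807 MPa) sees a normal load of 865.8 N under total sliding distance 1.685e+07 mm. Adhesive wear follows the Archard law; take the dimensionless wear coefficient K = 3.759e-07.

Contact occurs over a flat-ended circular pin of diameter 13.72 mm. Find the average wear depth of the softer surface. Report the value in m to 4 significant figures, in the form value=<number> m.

value=5.644e-06 m

The computation keeps full float precision — intermediates are shown rounded, and rounded just once: four significant digits.
Convert: Total distance L = 1.685e+07 mm = 1.685e+04 m.
Convert: Hardness H = 670.1 HV × 9.807 MPa/HV = 6572 MPa = 6.572e+09 Pa.
Convert: Pin diameter d = 13.72 mm = 0.01372 m. Contact area A = π·d²/4 = π·(0.01372 m)²/4 = 1.478e-04 m².
In SI base units: W = 865.8 N, H = 6.572e+09 Pa, K = 3.759e-07.
Archard volume V = K·W·L/H = 3.759e-07 · 865.8 · 1.685e+04 / 6.572e+09 = 8.345e-10 m³.
Mean wear depth h = V/A = 8.345e-10 / 1.478e-04 = 5.644e-06 m.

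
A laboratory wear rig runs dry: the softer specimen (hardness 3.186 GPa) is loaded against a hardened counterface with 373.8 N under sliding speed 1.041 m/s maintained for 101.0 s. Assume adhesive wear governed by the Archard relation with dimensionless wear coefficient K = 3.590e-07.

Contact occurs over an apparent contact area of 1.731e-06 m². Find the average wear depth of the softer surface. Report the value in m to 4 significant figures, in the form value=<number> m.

value=2.558e-06 m

All arithmetic maintains exact precision, and displayed values are rounded — a single final rounding: four significant digits.
The distance L = v·t = 1.041 m/s × 101.0 s = 105.1 m.
Hardness H = 3.186 GPa = 3.186e+09 Pa.
SI base units throughout: W = 373.8 N, H = 3.186e+09 Pa, K = 3.590e-07.
The Archard volume V = K·W·L/H = 3.590e-07 · 373.8 · 105.1 / 3.186e+09 = 4.429e-12 m³.
Depth h = V/A = 4.429e-12 / 1.731e-06 = 2.558e-06 m.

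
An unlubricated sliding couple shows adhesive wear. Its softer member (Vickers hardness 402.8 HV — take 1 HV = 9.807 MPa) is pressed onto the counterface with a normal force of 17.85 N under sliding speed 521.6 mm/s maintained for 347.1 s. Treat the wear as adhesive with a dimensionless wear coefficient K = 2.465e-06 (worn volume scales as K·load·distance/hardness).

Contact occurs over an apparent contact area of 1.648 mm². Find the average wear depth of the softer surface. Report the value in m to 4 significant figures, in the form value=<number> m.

value=1.224e-06 m

Intermediate values are displayed rounded — the computation maintains full float precision. Rounded once at the end, at 4 significant digits.
Sliding speed v = 521.6 mm/s = 0.5216 m/s. Sliding distance L = v·t = 0.5216 m/s × 347.1 s = 181.0 m.
Hardness H = 402.8 HV × 9.807 MPa/HV = 3950 MPa = 3.950e+09 Pa.
Contact area A = 1.648 mm² = 1.648e-06 m².
Collected in SI base units: W = 17.85 N, H = 3.950e+09 Pa, K = 2.465e-06.
Volume removed: V = K·W·L/H = 2.465e-06 · 17.85 · 181.0 / 3.950e+09 = 2.017e-12 m³.
Depth h = V/A = 2.017e-12 / 1.648e-06 = 1.224e-06 m.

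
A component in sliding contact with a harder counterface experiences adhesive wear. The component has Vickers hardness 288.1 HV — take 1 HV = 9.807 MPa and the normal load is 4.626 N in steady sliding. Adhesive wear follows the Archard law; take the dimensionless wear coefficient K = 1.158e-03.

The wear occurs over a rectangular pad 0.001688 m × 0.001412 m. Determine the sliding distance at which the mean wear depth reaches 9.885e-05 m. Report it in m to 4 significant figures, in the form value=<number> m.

value=124.3 m

Intermediate values appear rounded; every step holds full precision; one final rounding to four significant figures.
Convert: Hardness H = 288.1 HV × 9.807 MPa/HV = 2825 MPa = 2.825e+09 Pa.
Convert: Contact area A = 0.001688 m × 0.001412 m = 2.383e-06 m².
Collected in SI base units: W = 4.626 N, H = 2.825e+09 Pa, K = 1.158e-03.
Permissible volume V_lim = h_lim·A = 9.885e-05 · 2.383e-06 = 2.356e-10 m³.
Sliding life L = V_lim·H/(K·W) = 2.356e-10 · 2.825e+09 / (1.158e-03 · 4.626) = 124.3 m.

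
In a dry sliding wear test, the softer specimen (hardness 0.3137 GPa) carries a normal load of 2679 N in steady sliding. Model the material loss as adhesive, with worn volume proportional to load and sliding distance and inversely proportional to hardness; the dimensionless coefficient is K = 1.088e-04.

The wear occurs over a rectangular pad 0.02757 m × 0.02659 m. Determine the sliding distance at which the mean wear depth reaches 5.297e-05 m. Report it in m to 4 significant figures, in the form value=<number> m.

All working math holds full precision. The intermediates are printed rounded, and a single final rounding: 4 significant digits.
Hardness H = 0.3137 GPa = 3.137e+08 Pa.
Contact area A = 0.02757 m × 0.02659 m = 7.331e-04 m².
Working in SI base units: W = 2679 N, H = 3.137e+08 Pa, K = 1.088e-04.
Limit volume V_lim = h_lim·A = 5.297e-05 · 7.331e-04 = 3.883e-08 m³.
Life L = V_lim·H/(K·W) = 3.883e-08 · 3.137e+08 / (1.088e-04 · 2679) = 41.79 m.

value=41.79 m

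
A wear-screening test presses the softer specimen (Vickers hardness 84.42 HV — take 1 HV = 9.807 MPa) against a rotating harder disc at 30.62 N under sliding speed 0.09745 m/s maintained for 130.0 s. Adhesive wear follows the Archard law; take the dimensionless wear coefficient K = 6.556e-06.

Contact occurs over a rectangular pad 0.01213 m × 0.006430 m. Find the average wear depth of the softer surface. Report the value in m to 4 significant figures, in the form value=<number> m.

All arithmetic keeps full precision — shown intermediates are rounded, and a single final rounding to 4 significant figures.
Convert: Distance L = v·t = 0.09745 m/s × 130.0 s = 12.67 m.
Convert: Hardness H = 84.42 HV × 9.807 MPa/HV = 827.9 MPa = 8.279e+08 Pa.
Convert: Contact area A = 0.01213 m × 0.006430 m = 7.800e-05 m².
SI base units throughout: W = 30.62 N, H = 8.279e+08 Pa, K = 6.556e-06.
Archard relation: V = K·W·L/H = 6.556e-06 · 30.62 · 12.67 / 8.279e+08 = 3.072e-12 m³.
Wear depth h = V/A = 3.072e-12 / 7.800e-05 = 3.938e-08 m.

value=3.938e-08 m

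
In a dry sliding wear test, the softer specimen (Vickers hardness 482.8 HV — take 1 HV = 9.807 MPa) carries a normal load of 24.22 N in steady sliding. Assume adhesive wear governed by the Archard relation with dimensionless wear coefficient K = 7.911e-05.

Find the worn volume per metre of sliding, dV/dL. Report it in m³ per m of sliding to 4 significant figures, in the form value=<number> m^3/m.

value=4.047e-13 m^3/m

The computation holds exact precision — printed values are rounded — rounded once at the end to four significant digits.
Convert: Hardness H = 482.8 HV × 9.807 MPa/HV = 4735 MPa = 4.735e+09 Pa.
In SI base units, W = 24.22 N, H = 4.735e+09 Pa, K = 7.911e-05.
Volumetric rate dV/dL = K·W/H — distance-free: 7.911e-05 · 24.22 / 4.735e+09 = 4.047e-13 m³/m.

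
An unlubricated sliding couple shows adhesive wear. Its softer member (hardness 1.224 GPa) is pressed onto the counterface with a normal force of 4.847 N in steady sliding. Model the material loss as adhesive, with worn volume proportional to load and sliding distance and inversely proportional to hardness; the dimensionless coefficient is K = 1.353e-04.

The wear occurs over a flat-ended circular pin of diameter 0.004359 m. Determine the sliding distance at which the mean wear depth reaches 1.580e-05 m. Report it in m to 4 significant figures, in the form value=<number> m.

The intermediates are printed rounded; the computation keeps exact precision; a lone final rounding, at four significant digits.
Hardness H = 1.224 GPa = 1.224e+09 Pa.
Contact area A = π·d²/4 = π·(0.004359 m)²/4 = 1.492e-05 m².
Working in SI base units: W = 4.847 N, H = 1.224e+09 Pa, K = 1.353e-04.
Volume at the limit: V_lim = h_lim·A = 1.580e-05 · 1.492e-05 = 2.358e-10 m³.
Life L = V_lim·H/(K·W) = 2.358e-10 · 1.224e+09 / (1.353e-04 · 4.847) = 440.1 m.

value=440.1 m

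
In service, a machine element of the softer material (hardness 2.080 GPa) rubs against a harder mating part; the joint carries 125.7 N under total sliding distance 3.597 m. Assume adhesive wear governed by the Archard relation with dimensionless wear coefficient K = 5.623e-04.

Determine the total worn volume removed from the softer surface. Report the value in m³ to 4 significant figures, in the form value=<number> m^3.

Intermediates are displayed rounded, and all working math runs at full precision — rounded just once to 4 significant figures.
Hardness H = 2.080 GPa = 2.080e+09 Pa.
Working in SI base units: W = 125.7 N, H = 2.080e+09 Pa, K = 5.623e-04.
Volume removed: V = K·W·L/H = 5.623e-04 · 125.7 · 3.597 / 2.080e+09 = 1.222e-10 m³.

value=1.222e-10 m^3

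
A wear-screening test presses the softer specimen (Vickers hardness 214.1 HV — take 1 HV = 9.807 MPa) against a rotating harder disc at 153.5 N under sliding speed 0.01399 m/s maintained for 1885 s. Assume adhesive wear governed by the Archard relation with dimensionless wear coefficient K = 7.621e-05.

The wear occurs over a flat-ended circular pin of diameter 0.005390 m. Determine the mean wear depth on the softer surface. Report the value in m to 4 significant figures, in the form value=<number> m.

value=6.439e-06 m

All working math carries full precision, and intermediate values are printed rounded; a single final rounding, at four significant digits.
Total distance L = v·t = 0.01399 m/s × 1885 s = 26.37 m.
Hardness H = 214.1 HV × 9.807 MPa/HV = 2100 MPa = 2.100e+09 Pa.
Contact area A = π·d²/4 = π·(0.005390 m)²/4 = 2.282e-05 m².
SI base units throughout: W = 153.5 N, H = 2.100e+09 Pa, K = 7.621e-05.
Wear volume V = K·W·L/H = 7.621e-05 · 153.5 · 26.37 / 2.100e+09 = 1.469e-10 m³.
Wear depth h = V/A = 1.469e-10 / 2.282e-05 = 6.439e-06 m.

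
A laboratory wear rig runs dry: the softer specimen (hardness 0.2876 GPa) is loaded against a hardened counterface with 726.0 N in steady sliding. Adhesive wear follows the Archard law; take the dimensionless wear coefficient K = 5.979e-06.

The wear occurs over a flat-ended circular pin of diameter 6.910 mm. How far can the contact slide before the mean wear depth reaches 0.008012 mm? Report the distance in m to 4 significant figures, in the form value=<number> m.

The computation runs at full float precision. Quoted intermediates are rounded — a lone final rounding, at 4 significant digits.
Convert: Hardness H = 0.2876 GPa = 2.876e+08 Pa.
Convert: Pin diameter d = 6.910 mm = 0.006910 m. Contact area A = π·d²/4 = π·(0.006910 m)²/4 = 3.750e-05 m².
Convert: Depth limit h_lim = 0.008012 mm = 8.012e-06 m.
As SI base values: W = 726.0 N, H = 2.876e+08 Pa, K = 5.979e-06.
Permissible volume V_lim = h_lim·A = 8.012e-06 · 3.750e-05 = 3.005e-10 m³.
Sliding life L = V_lim·H/(K·W) = 3.005e-10 · 2.876e+08 / (5.979e-06 · 726.0) = 19.91 m.

value=19.91 m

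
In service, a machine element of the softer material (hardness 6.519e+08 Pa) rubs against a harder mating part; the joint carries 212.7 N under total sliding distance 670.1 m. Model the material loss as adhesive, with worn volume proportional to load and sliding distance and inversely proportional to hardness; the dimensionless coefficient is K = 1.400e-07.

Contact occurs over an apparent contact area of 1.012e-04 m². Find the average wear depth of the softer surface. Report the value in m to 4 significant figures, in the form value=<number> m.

Intermediates are displayed rounded; all arithmetic keeps exact precision — a single final rounding: 4 significant figures.
In SI base units, W = 212.7 N, H = 6.519e+08 Pa, K = 1.400e-07.
Apply Archard: V = K·W·L/H = 1.400e-07 · 212.7 · 670.1 / 6.519e+08 = 3.061e-11 m³.
Average depth h = V/A = 3.061e-11 / 1.012e-04 = 3.025e-07 m.

value=3.025e-07 m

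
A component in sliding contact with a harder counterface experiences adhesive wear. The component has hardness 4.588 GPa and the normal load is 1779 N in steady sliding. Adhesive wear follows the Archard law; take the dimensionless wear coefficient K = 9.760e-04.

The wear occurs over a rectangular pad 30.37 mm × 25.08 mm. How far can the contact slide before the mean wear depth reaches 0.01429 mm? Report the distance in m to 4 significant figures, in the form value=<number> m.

value=28.76 m

All working math carries exact precision, and quoted intermediates are rounded. Rounded once at the end: 4 significant digits.
Hardness H = 4.588 GPa = 4.588e+09 Pa.
Pad sides 30.37 mm × 25.08 mm = 0.03037 m × 0.02508 m. Contact area A = 0.03037 m × 0.02508 m = 7.617e-04 m².
Depth limit h_lim = 0.01429 mm = 1.429e-05 m.
Restated in SI base units: W = 1779 N, H = 4.588e+09 Pa, K = 9.760e-04.
Allowed volume V_lim = h_lim·A = 1.429e-05 · 7.617e-04 = 1.088e-08 m³.
So the life L = V_lim·H/(K·W) = 1.088e-08 · 4.588e+09 / (9.760e-04 · 1779) = 28.76 m.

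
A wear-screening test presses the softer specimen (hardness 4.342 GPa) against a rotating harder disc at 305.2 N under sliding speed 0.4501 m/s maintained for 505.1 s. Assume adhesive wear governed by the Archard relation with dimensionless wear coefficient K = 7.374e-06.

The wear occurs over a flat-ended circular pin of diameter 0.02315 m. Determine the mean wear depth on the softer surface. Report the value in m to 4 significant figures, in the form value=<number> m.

value=2.800e-07 m

The algebra runs at full precision; intermediate values appear rounded — one last rounding: four significant digits.
Total distance L = v·t = 0.4501 m/s × 505.1 s = 227.3 m.
Hardness H = 4.342 GPa = 4.342e+09 Pa.
Contact area A = π·d²/4 = π·(0.02315 m)²/4 = 4.209e-04 m².
SI base units throughout: W = 305.2 N, H = 4.342e+09 Pa, K = 7.374e-06.
By Archard's law, V = K·W·L/H = 7.374e-06 · 305.2 · 227.3 / 4.342e+09 = 1.178e-10 m³.
Depth of wear h = V/A = 1.178e-10 / 4.209e-04 = 2.800e-07 m.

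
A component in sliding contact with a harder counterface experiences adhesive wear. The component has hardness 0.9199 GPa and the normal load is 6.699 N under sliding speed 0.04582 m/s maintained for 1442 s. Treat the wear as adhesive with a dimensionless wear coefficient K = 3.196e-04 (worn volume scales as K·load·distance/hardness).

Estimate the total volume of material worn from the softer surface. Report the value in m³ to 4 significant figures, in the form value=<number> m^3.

value=1.538e-10 m^3

Every step holds exact precision, and intermediate values appear rounded; rounded just once, at four significant figures.
Convert: Total distance L = v·t = 0.04582 m/s × 1442 s = 66.07 m.
Convert: Hardness H = 0.9199 GPa = 9.199e+08 Pa.
As SI base values: W = 6.699 N, H = 9.199e+08 Pa, K = 3.196e-04.
Archard relation: V = K·W·L/H = 3.196e-04 · 6.699 · 66.07 / 9.199e+08 = 1.538e-10 m³.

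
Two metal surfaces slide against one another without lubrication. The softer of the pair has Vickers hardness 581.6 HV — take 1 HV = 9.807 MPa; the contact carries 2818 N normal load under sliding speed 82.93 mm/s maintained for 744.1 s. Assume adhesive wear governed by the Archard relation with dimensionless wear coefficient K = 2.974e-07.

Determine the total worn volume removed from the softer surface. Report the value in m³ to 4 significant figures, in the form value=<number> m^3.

All arithmetic keeps exact precision. Intermediates are printed rounded, and a single final rounding, at four significant figures.
Sliding speed v = 82.93 mm/s = 0.08293 m/s. Sliding distance L = v·t = 0.08293 m/s × 744.1 s = 61.71 m.
Hardness H = 581.6 HV × 9.807 MPa/HV = 5704 MPa = 5.704e+09 Pa.
Expressed in SI base units: W = 2818 N, H = 5.704e+09 Pa, K = 2.974e-07.
The Archard volume V = K·W·L/H = 2.974e-07 · 2818 · 61.71 / 5.704e+09 = 9.067e-12 m³.

value=9.067e-12 m^3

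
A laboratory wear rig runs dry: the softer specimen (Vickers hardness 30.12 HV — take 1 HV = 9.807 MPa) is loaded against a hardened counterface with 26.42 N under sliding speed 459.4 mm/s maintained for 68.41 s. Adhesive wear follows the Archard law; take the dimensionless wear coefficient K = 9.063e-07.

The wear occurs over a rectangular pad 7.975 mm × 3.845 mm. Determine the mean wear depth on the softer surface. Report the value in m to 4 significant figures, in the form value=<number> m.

value=8.308e-08 m

The algebra maintains exact precision; printed values are rounded. Rounded just once, at four significant figures.
Sliding speed v = 459.4 mm/s = 0.4594 m/s. Total distance L = v·t = 0.4594 m/s × 68.41 s = 31.43 m.
Hardness H = 30.12 HV × 9.807 MPa/HV = 295.4 MPa = 2.954e+08 Pa.
Pad sides 7.975 mm × 3.845 mm = 0.007975 m × 0.003845 m. Contact area A = 0.007975 m × 0.003845 m = 3.066e-05 m².
Restated in SI base units: W = 26.42 N, H = 2.954e+08 Pa, K = 9.063e-07.
Volume removed: V = K·W·L/H = 9.063e-07 · 26.42 · 31.43 / 2.954e+08 = 2.548e-12 m³.
Depth of wear h = V/A = 2.548e-12 / 3.066e-05 = 8.308e-08 m.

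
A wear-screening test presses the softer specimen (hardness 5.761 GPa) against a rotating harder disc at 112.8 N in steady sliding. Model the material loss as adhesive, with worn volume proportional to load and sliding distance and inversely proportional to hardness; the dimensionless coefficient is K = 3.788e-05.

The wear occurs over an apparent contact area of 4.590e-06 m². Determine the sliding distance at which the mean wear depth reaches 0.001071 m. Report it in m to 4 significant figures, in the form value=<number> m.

value=6628 m

The computation carries full precision. The intermediates appear rounded — one final rounding, at 4 significant figures.
Convert: Hardness H = 5.761 GPa = 5.761e+09 Pa.
Collected in SI base units: W = 112.8 N, H = 5.761e+09 Pa, K = 3.788e-05.
At the depth limit, V_lim = h_lim·A = 0.001071 · 4.590e-06 = 4.916e-09 m³.
Inverting, life L = V_lim·H/(K·W) = 4.916e-09 · 5.761e+09 / (3.788e-05 · 112.8) = 6628 m.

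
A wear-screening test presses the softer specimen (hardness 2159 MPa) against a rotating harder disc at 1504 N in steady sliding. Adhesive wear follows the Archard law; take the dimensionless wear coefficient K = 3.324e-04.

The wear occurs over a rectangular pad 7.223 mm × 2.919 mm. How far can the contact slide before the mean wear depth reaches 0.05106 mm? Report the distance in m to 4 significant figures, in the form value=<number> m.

The algebra keeps exact precision, and intermediate values are printed rounded — a lone final rounding to 4 significant figures.
Convert: Hardness H = 2159 MPa = 2.159e+09 Pa.
Convert: Pad sides 7.223 mm × 2.919 mm = 0.007223 m × 0.002919 m. Contact area A = 0.007223 m × 0.002919 m = 2.108e-05 m².
Convert: Depth limit h_lim = 0.05106 mm = 5.106e-05 m.
In SI base units, W = 1504 N, H = 2.159e+09 Pa, K = 3.324e-04.
Permissible volume V_lim = h_lim·A = 5.106e-05 · 2.108e-05 = 1.077e-09 m³.
Inverting, life L = V_lim·H/(K·W) = 1.077e-09 · 2.159e+09 / (3.324e-04 · 1504) = 4.649 m.

value=4.649 m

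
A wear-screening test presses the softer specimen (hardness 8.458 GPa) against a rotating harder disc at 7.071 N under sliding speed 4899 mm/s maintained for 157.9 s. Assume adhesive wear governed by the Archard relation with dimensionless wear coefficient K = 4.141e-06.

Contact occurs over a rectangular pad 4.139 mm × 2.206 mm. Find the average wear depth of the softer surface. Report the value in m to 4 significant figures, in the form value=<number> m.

Intermediate values are printed rounded; all arithmetic carries exact precision; rounded just once to 4 significant digits.
Sliding speed v = 4899 mm/s = 4.899 m/s. Distance L = v·t = 4.899 m/s × 157.9 s = 773.6 m.
Hardness H = 8.458 GPa = 8.458e+09 Pa.
Pad sides 4.139 mm × 2.206 mm = 0.004139 m × 0.002206 m. Contact area A = 0.004139 m × 0.002206 m = 9.131e-06 m².
In SI base units, W = 7.071 N, H = 8.458e+09 Pa, K = 4.141e-06.
By Archard's law, V = K·W·L/H = 4.141e-06 · 7.071 · 773.6 / 8.458e+09 = 2.678e-12 m³.
Average depth h = V/A = 2.678e-12 / 9.131e-06 = 2.933e-07 m.

value=2.933e-07 m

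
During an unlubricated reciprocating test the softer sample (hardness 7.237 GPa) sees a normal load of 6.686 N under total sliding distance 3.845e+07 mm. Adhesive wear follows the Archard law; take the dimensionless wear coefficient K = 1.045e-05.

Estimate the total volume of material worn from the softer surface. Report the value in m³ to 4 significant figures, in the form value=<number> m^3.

value=3.712e-10 m^3

Intermediates are shown rounded; the computation keeps full precision. Rounded just once to 4 significant figures.
Convert: Distance L = 3.845e+07 mm = 3.845e+04 m.
Convert: Hardness H = 7.237 GPa = 7.237e+09 Pa.
As SI base values: W = 6.686 N, H = 7.237e+09 Pa, K = 1.045e-05.
Worn volume V = K·W·L/H = 1.045e-05 · 6.686 · 3.845e+04 / 7.237e+09 = 3.712e-10 m³.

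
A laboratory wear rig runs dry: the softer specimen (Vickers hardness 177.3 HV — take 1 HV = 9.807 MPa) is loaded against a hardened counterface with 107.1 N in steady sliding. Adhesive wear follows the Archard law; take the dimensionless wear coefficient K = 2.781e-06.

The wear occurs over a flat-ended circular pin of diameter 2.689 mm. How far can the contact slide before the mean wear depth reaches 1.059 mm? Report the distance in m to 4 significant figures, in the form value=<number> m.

Shown intermediates are rounded; all working math maintains full float precision; a single final rounding: four significant digits.
Convert: Hardness H = 177.3 HV × 9.807 MPa/HV = 1739 MPa = 1.739e+09 Pa.
Convert: Pin diameter d = 2.689 mm = 0.002689 m. Contact area A = π·d²/4 = π·(0.002689 m)²/4 = 5.679e-06 m².
Convert: Depth limit h_lim = 1.059 mm = 0.001059 m.
Working in SI base units: W = 107.1 N, H = 1.739e+09 Pa, K = 2.781e-06.
Wearable volume V_lim = h_lim·A = 0.001059 · 5.679e-06 = 6.014e-09 m³.
Sliding life L = V_lim·H/(K·W) = 6.014e-09 · 1.739e+09 / (2.781e-06 · 107.1) = 3.511e+04 m.

value=3.511e+04 m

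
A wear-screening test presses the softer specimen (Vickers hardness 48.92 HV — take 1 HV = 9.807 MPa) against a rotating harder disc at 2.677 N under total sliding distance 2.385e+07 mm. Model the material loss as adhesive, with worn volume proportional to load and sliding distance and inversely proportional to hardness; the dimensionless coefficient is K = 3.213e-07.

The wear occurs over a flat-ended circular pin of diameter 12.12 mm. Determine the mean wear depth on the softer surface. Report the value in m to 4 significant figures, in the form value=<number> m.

The intermediates are shown rounded — all arithmetic carries full float precision; a lone final rounding to 4 significant digits.
Convert: Path length L = 2.385e+07 mm = 2.385e+04 m.
Convert: Hardness H = 48.92 HV × 9.807 MPa/HV = 479.8 MPa = 4.798e+08 Pa.
Convert: Pin diameter d = 12.12 mm = 0.01212 m. Contact area A = π·d²/4 = π·(0.01212 m)²/4 = 1.154e-04 m².
SI base units throughout: W = 2.677 N, H = 4.798e+08 Pa, K = 3.213e-07.
Apply Archard: V = K·W·L/H = 3.213e-07 · 2.677 · 2.385e+04 / 4.798e+08 = 4.276e-11 m³.
Wear depth h = V/A = 4.276e-11 / 1.154e-04 = 3.706e-07 m.

value=3.706e-07 m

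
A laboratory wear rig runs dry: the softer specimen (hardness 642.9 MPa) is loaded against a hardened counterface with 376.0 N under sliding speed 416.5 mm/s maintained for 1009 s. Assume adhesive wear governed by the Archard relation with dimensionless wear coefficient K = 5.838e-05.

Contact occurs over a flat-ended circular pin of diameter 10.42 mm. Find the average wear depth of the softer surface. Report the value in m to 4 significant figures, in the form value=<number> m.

All working math keeps exact precision — intermediate values are printed rounded. Rounded once at the end: four significant figures.
Convert: Sliding speed v = 416.5 mm/s = 0.4165 m/s. Distance L = v·t = 0.4165 m/s × 1009 s = 420.2 m.
Convert: Hardness H = 642.9 MPa = 6.429e+08 Pa.
Convert: Pin diameter d = 10.42 mm = 0.01042 m. Contact area A = π·d²/4 = π·(0.01042 m)²/4 = 8.528e-05 m².
In SI base units: W = 376.0 N, H = 6.429e+08 Pa, K = 5.838e-05.
Archard relation: V = K·W·L/H = 5.838e-05 · 376.0 · 420.2 / 6.429e+08 = 1.435e-08 m³.
Average depth h = V/A = 1.435e-08 / 8.528e-05 = 1.683e-04 m.

value=1.683e-04 m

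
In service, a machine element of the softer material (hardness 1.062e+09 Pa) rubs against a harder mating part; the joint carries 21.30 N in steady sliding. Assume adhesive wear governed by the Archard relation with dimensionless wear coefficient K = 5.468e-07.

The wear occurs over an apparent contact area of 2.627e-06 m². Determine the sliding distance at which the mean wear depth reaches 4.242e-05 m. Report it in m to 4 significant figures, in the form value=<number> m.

The algebra maintains full precision — the intermediates are displayed rounded — one final rounding to four significant digits.
SI base units throughout: W = 21.30 N, H = 1.062e+09 Pa, K = 5.468e-07.
Volume at the limit: V_lim = h_lim·A = 4.242e-05 · 2.627e-06 = 1.114e-10 m³.
So the life L = V_lim·H/(K·W) = 1.114e-10 · 1.062e+09 / (5.468e-07 · 21.30) = 1.016e+04 m.

value=1.016e+04 m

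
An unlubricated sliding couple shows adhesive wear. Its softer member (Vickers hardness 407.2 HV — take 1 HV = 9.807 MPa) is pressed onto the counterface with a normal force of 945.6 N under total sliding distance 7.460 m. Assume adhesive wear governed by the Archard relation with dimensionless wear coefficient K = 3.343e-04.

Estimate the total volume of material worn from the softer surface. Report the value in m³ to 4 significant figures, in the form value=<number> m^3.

value=5.905e-10 m^3

The intermediates are displayed rounded — all working math holds full precision, and rounded once at the end, at four significant figures.
Hardness H = 407.2 HV × 9.807 MPa/HV = 3993 MPa = 3.993e+09 Pa.
Collected in SI base units: W = 945.6 N, H = 3.993e+09 Pa, K = 3.343e-04.
Apply Archard: V = K·W·L/H = 3.343e-04 · 945.6 · 7.460 / 3.993e+09 = 5.905e-10 m³.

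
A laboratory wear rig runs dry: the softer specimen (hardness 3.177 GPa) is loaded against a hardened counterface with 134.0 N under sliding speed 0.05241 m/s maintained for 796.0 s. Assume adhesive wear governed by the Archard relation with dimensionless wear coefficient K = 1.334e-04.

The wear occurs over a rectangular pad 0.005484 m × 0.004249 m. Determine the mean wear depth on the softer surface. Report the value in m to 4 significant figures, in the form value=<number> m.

value=1.007e-05 m

Every step maintains exact precision, and quoted intermediates are rounded. Rounded once at the end: four significant digits.
Convert: The distance L = v·t = 0.05241 m/s × 796.0 s = 41.72 m.
Convert: Hardness H = 3.177 GPa = 3.177e+09 Pa.
Convert: Contact area A = 0.005484 m × 0.004249 m = 2.330e-05 m².
In SI base units: W = 134.0 N, H = 3.177e+09 Pa, K = 1.334e-04.
Apply Archard: V = K·W·L/H = 1.334e-04 · 134.0 · 41.72 / 3.177e+09 = 2.347e-10 m³.
Wear depth h = V/A = 2.347e-10 / 2.330e-05 = 1.007e-05 m.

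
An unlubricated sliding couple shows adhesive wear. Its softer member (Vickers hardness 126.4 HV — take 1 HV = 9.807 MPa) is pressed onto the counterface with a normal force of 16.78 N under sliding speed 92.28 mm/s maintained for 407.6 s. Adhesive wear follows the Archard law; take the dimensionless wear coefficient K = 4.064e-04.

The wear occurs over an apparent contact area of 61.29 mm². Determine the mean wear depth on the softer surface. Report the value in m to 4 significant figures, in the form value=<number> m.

The computation maintains exact precision. The intermediates are displayed rounded; rounded once at the end, at four significant figures.
Convert: Sliding speed v = 92.28 mm/s = 0.09228 m/s. Distance covered L = v·t = 0.09228 m/s × 407.6 s = 37.61 m.
Convert: Hardness H = 126.4 HV × 9.807 MPa/HV = 1240 MPa = 1.240e+09 Pa.
Convert: Contact area A = 61.29 mm² = 6.129e-05 m².
Expressed in SI base units: W = 16.78 N, H = 1.240e+09 Pa, K = 4.064e-04.
Worn volume V = K·W·L/H = 4.064e-04 · 16.78 · 37.61 / 1.240e+09 = 2.069e-10 m³.
Mean wear depth h = V/A = 2.069e-10 / 6.129e-05 = 3.376e-06 m.

value=3.376e-06 m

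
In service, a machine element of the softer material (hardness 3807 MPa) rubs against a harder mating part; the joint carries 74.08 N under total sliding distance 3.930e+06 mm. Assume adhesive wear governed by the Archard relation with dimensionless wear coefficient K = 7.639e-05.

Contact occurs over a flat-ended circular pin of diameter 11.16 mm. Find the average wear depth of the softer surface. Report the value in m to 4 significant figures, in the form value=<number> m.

value=5.972e-05 m

Intermediate values are displayed rounded. Each operation carries full float precision — rounded just once to four significant digits.
Convert: Sliding distance L = 3.930e+06 mm = 3930 m.
Convert: Hardness H = 3807 MPa = 3.807e+09 Pa.
Convert: Pin diameter d = 11.16 mm = 0.01116 m. Contact area A = π·d²/4 = π·(0.01116 m)²/4 = 9.782e-05 m².
As SI base values: W = 74.08 N, H = 3.807e+09 Pa, K = 7.639e-05.
Archard volume V = K·W·L/H = 7.639e-05 · 74.08 · 3930 / 3.807e+09 = 5.842e-09 m³.
Wear depth h = V/A = 5.842e-09 / 9.782e-05 = 5.972e-05 m.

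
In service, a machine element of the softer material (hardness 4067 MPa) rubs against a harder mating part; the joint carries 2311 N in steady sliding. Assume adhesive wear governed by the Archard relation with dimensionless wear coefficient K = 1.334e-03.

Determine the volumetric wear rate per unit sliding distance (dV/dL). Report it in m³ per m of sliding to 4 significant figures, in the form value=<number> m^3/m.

value=7.580e-10 m^3/m

The intermediates are displayed rounded — the computation runs at full precision, and one last rounding: four significant figures.
Convert: Hardness H = 4067 MPa = 4.067e+09 Pa.
As SI base values: W = 2311 N, H = 4.067e+09 Pa, K = 1.334e-03.
Volumetric rate dV/dL = K·W/H (independent of L): 1.334e-03 · 2311 / 4.067e+09 = 7.580e-10 m³/m.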